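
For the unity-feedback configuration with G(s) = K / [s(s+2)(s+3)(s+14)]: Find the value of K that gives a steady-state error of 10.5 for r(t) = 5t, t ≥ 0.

40

One free integrator in G(s): this is a type 1 system.
K_v = lim_{s→0} s·G(s) = K / (2·3·14) = (1/84)·K.
e_ss = 5/K_v = 10.5 ⇒ K_v = 10/21 ⇒ K = (10/21)/(1/84) = 40.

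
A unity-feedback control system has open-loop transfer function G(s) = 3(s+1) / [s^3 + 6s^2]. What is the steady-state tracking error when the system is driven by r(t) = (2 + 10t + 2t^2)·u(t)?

8

The denominator has no term below 6s^2 — 2 poles at s=0, type 2. Treating each term separately:
  • 2: tracked with zero error.
  • 10t: tracked with zero error.
  • 2t^2: e_ss = 4/K_a with K_a=0.5 → 8.
Total e_ss = 8.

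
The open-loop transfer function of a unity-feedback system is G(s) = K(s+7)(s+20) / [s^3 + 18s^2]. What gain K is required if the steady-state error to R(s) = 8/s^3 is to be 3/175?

The denominator has no term below 18s^2 — 2 poles at s=0, type 2.
K_a = lim_{s→0} s^2·G(s) = K·7·20 / 18 = (70/9)·K.
e_ss = 8/K_a = 3/175 ⇒ K_a = 1400/3 ⇒ K = (1400/3)/(70/9) = 60.

60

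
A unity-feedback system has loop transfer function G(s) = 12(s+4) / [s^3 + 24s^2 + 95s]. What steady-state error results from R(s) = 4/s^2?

95/12

Lowest-order denominator term is 95s, so the open loop has 1 pole at the origin → type 1 system.
K_v = lim_{s→0} s·G(s) = 12·4 / 95 = 48/95.
e_ss = 4/K_v = 4/(48/95) = 95/12.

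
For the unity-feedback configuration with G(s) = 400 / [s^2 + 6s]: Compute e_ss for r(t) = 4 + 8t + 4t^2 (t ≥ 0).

Lowest-order denominator term is 6s, so the open loop has 1 pole at the origin → type 1 system. Taking each input component in turn:
  • 4: tracked with zero error.
  • 8t: e_ss = 8/K_v with K_v=200/3 → 0.12.
  • 4t^2: a type-1 system cannot track it, e_ss → ∞.
The unbounded component dominates.

infinity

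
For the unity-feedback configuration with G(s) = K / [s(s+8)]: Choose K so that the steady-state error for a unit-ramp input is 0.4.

One free integrator in G(s): this is a type 1 system.
K_v = lim_{s→0} s·G(s) = K / (8) = 0.125·K.
e_ss = 1/K_v = 0.4 ⇒ K_v = 2.5 ⇒ K = 2.5/0.125 = 20.

20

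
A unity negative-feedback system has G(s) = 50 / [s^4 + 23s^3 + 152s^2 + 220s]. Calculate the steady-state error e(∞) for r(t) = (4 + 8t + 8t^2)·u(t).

Lowest-order denominator term is 220s, so the open loop has 1 pole at the origin → type 1 system. Taking each input component in turn:
  • 4: tracked with zero error.
  • 8t: e_ss = 8/K_v with K_v=5/22 → 35.2.
  • 8t^2: a type-1 system cannot track it, e_ss → ∞.
The unbounded component dominates.

infinity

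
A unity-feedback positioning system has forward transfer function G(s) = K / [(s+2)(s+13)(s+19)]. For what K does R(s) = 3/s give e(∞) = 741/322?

No free integrators in G(s): this is a type 0 system.
K_p = lim_{s→0} G(s) = K / (2·13·19) = (1/494)·K.
e_ss = 3/(1 + K_p) = 741/322 ⇒ 1 + (1/494)·K = 322/247 ⇒ K = 150.

150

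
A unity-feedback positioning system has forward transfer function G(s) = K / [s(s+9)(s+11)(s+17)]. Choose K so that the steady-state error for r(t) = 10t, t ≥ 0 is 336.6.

System type = 1 (one pole at s=0).
K_v = lim_{s→0} s·G(s) = K / (9·11·17) = (1/1683)·K.
e_ss = 10/K_v = 336.6 ⇒ K_v = 50/1683 ⇒ K = (50/1683)/(1/1683) = 50.

50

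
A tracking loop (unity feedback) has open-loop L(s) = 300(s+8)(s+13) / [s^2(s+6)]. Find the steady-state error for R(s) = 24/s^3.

3/650

System type = 2 (two poles at s=0).
K_a = lim_{s→0} s^2·L(s) = 300·8·13 / (6) = 5200.
r(t) = 12t^2 gives R(s) = 24/s^3.
e_ss = 24/K_a = 24/5200 = 3/650.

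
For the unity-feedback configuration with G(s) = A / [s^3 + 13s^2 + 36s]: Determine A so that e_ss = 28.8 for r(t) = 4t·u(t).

Factoring s from the denominator leaves a polynomial with constant term 36, so the system is type 1.
K_v = lim_{s→0} s·G(s) = A / 36 = (1/36)·A.
e_ss = 4/K_v = 28.8 ⇒ K_v = 5/36 ⇒ A = (5/36)/(1/36) = 5.

5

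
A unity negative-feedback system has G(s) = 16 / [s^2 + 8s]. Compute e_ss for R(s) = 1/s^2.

Lowest-order denominator term is 8s, so the open loop has 1 pole at the origin → type 1 system.
K_v = lim_{s→0} s·G(s) = 16 / 8 = 2.
e_ss = 1/K_v = 1/2 = 0.5.

0.5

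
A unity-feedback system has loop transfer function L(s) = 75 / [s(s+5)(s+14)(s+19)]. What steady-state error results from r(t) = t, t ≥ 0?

266/15

The open loop has one pole at the origin → type 1 system.
K_v = lim_{s→0} s·L(s) = 75 / (5·14·19) = 15/266.
e_ss = 1/K_v = 1/(15/266) = 266/15.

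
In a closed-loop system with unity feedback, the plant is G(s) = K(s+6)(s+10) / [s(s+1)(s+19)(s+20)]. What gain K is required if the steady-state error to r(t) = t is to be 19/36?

System type = 1 (one pole at s=0).
K_v = lim_{s→0} s·G(s) = K·6·10 / (1·19·20) = (3/19)·K.
e_ss = 1/K_v = 19/36 ⇒ K_v = 36/19 ⇒ K = (36/19)/(3/19) = 12.

12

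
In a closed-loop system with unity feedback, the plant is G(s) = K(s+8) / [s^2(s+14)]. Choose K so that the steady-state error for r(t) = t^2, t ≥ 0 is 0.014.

250

G(s) has two factors of s in the denominator, so the system is type 2.
K_a = lim_{s→0} s^2·G(s) = K·8 / (14) = (4/7)·K.
e_ss = 2/K_a = 0.014 ⇒ K_a = 1000/7 ⇒ K = (1000/7)/(4/7) = 250.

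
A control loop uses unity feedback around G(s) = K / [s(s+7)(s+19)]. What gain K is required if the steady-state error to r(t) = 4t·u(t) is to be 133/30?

120

The open loop has one pole at the origin → type 1 system.
K_v = lim_{s→0} s·G(s) = K / (7·19) = (1/133)·K.
e_ss = 4/K_v = 133/30 ⇒ K_v = 120/133 ⇒ K = (120/133)/(1/133) = 120.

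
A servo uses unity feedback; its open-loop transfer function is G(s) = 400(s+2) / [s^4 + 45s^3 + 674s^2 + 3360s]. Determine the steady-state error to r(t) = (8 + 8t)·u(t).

33.6

Factoring s from the denominator leaves a polynomial with constant term 3360, so the system is type 1. Taking each input component in turn:
  • 8: tracked with zero error.
  • 8t: e_ss = 8/K_v with K_v=5/21 → 33.6.
Total e_ss = 33.6.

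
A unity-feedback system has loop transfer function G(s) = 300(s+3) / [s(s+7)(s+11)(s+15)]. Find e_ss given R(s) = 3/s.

The open loop has one pole at the origin → type 1 system.
A type-1 system has K_p = ∞, so it tracks a step input with zero steady-state error.

0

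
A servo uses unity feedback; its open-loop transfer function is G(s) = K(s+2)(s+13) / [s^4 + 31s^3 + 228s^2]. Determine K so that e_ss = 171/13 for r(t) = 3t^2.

4

Factoring s^2 from the denominator leaves a polynomial with constant term 228, so the system is type 2.
K_a = lim_{s→0} s^2·G(s) = K·2·13 / 228 = (13/114)·K.
e_ss = 6/K_a = 171/13 ⇒ K_a = 26/57 ⇒ K = (26/57)/(13/114) = 4.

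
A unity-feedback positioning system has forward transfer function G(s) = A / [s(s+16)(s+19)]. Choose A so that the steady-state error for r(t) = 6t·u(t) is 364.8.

The open loop has one pole at the origin → type 1 system.
K_v = lim_{s→0} s·G(s) = A / (16·19) = (1/304)·A.
e_ss = 6/K_v = 364.8 ⇒ K_v = 5/304 ⇒ A = (5/304)/(1/304) = 5.

5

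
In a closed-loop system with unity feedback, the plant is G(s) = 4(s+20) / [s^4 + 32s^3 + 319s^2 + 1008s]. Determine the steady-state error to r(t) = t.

The denominator has no term below 1008s — 1 pole at s=0, type 1.
K_v = lim_{s→0} s·G(s) = 4·20 / 1008 = 5/63.
e_ss = 1/K_v = 1/(5/63) = 12.6.

12.6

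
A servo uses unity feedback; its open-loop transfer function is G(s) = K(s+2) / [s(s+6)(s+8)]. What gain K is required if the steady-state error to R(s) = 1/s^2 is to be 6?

G(s) has one factor of s in the denominator, so the system is type 1.
K_v = lim_{s→0} s·G(s) = K·2 / (6·8) = (1/24)·K.
e_ss = 1/K_v = 6 ⇒ K_v = 1/6 ⇒ K = (1/6)/(1/24) = 4.

4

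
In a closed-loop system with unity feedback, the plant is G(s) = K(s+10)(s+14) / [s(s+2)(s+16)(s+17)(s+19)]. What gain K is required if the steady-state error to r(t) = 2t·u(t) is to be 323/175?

The open loop has one pole at the origin → type 1 system.
K_v = lim_{s→0} s·G(s) = K·10·14 / (2·16·17·19) = (35/2584)·K.
e_ss = 2/K_v = 323/175 ⇒ K_v = 350/323 ⇒ K = (350/323)/(35/2584) = 80.

80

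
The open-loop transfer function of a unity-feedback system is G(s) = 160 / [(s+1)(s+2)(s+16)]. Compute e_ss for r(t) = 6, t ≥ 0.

1

G(s) has no factors of s in the denominator, so the system is type 0.
K_p = lim_{s→0} G(s) = 160 / (1·2·16) = 5.
e_ss = 6/(1 + K_p) = 6/6 = 1.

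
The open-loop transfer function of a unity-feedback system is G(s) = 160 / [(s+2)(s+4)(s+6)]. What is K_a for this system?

0

System type = 0 (no poles at s=0).
K_a = lim_{s→0} s^2·G(s) = 0 (the extra factor of s kills the finite limit).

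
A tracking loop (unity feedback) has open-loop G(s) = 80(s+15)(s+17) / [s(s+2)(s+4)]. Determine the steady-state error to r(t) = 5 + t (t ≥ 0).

The open loop has one pole at the origin → type 1 system. Taking each input component in turn:
  • 5: tracked with zero error.
  • t: e_ss = 1/K_v with K_v=2550 → 1/2550.
Total e_ss = 1/2550.

1/2550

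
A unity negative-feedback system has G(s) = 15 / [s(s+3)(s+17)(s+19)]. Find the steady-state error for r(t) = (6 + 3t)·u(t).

One free integrator in G(s): this is a type 1 system. Treating each term separately:
  • 6: tracked with zero error.
  • 3t: e_ss = 3/K_v with K_v=5/323 → 193.8.
Total e_ss = 193.8.

193.8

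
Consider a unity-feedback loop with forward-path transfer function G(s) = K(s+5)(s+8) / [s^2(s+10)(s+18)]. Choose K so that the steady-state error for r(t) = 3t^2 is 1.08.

System type = 2 (two poles at s=0).
K_a = lim_{s→0} s^2·G(s) = K·5·8 / (10·18) = (2/9)·K.
e_ss = 6/K_a = 1.08 ⇒ K_a = 50/9 ⇒ K = (50/9)/(2/9) = 25.

25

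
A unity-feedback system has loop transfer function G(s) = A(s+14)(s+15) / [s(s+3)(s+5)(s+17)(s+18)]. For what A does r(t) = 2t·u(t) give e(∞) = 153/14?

The open loop has one pole at the origin → type 1 system.
K_v = lim_{s→0} s·G(s) = A·14·15 / (3·5·17·18) = (7/153)·A.
e_ss = 2/K_v = 153/14 ⇒ K_v = 28/153 ⇒ A = (28/153)/(7/153) = 4.

4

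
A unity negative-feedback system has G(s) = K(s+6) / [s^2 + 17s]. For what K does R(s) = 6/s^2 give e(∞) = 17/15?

15

Lowest-order denominator term is 17s, so the open loop has 1 pole at the origin → type 1 system.
K_v = lim_{s→0} s·G(s) = K·6 / 17 = (6/17)·K.
e_ss = 6/K_v = 17/15 ⇒ K_v = 90/17 ⇒ K = (90/17)/(6/17) = 15.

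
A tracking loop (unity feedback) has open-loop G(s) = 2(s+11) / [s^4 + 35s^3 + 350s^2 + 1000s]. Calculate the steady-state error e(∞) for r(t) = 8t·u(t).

The denominator has no term below 1000s — 1 pole at s=0, type 1.
K_v = lim_{s→0} s·G(s) = 2·11 / 1000 = 0.022.
e_ss = 8/K_v = 8/0.022 = 4000/11.

4000/11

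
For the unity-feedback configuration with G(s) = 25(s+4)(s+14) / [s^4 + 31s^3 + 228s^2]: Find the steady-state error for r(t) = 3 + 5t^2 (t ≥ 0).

Lowest-order denominator term is 228s^2, so the open loop has 2 poles at the origin → type 2 system. Taking each input component in turn:
  • 3: tracked with zero error.
  • 5t^2: e_ss = 10/K_a with K_a=350/57 → 57/35.
Total e_ss = 57/35.

57/35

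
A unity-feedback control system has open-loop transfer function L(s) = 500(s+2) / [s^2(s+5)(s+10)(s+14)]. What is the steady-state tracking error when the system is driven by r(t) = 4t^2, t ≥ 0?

System type = 2 (two poles at s=0).
K_a = lim_{s→0} s^2·L(s) = 500·2 / (5·10·14) = 10/7.
r(t) = 4t^2 gives R(s) = 8/s^3.
e_ss = 8/K_a = 8/(10/7) = 5.6.

5.6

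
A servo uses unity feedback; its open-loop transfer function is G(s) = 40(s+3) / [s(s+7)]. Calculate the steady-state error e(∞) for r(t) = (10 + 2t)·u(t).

7/60

System type = 1 (one pole at s=0). By superposition:
  • 10: tracked with zero error.
  • 2t: e_ss = 2/K_v with K_v=120/7 → 7/60.
Total e_ss = 7/60.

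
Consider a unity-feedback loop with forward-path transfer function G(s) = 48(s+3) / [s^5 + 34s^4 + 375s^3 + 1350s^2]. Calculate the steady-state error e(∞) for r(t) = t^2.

Factoring s^2 from the denominator leaves a polynomial with constant term 1350, so the system is type 2.
K_a = lim_{s→0} s^2·G(s) = 48·3 / 1350 = 8/75.
r(t) = t^2 gives R(s) = 2/s^3.
e_ss = 2/K_a = 2/(8/75) = 18.75.

18.75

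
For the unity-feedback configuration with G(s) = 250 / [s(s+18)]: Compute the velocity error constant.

125/9

G(s) has one factor of s in the denominator, so the system is type 1.
K_v = lim_{s→0} s·G(s) = 250 / (18) = 125/9.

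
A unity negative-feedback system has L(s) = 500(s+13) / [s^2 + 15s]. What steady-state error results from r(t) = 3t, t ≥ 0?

9/1300

The denominator has no term below 15s — 1 pole at s=0, type 1.
K_v = lim_{s→0} s·L(s) = 500·13 / 15 = 1300/3.
e_ss = 3/K_v = 3/(1300/3) = 9/1300.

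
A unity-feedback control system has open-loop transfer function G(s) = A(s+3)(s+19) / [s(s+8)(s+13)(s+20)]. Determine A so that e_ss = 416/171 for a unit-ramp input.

15

The open loop has one pole at the origin → type 1 system.
K_v = lim_{s→0} s·G(s) = A·3·19 / (8·13·20) = (57/2080)·A.
e_ss = 1/K_v = 416/171 ⇒ K_v = 171/416 ⇒ A = (171/416)/(57/2080) = 15.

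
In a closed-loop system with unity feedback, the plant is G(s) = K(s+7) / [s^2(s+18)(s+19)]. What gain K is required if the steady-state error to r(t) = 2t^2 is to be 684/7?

2

G(s) has two factors of s in the denominator, so the system is type 2.
K_a = lim_{s→0} s^2·G(s) = K·7 / (18·19) = (7/342)·K.
e_ss = 4/K_a = 684/7 ⇒ K_a = 7/171 ⇒ K = (7/171)/(7/342) = 2.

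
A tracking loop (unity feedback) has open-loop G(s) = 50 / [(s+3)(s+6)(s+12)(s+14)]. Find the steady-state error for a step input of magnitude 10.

The open loop has no poles at the origin → type 0 system.
K_p = lim_{s→0} G(s) = 50 / (3·6·12·14) = 25/1512.
e_ss = 10/(1 + K_p) = 10/(1537/1512) = 15120/1537.

15120/1537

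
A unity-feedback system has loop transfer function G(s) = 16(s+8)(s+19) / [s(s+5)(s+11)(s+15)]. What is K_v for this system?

G(s) has one factor of s in the denominator, so the system is type 1.
K_v = lim_{s→0} s·G(s) = 16·8·19 / (5·11·15) = 2432/825.

2432/825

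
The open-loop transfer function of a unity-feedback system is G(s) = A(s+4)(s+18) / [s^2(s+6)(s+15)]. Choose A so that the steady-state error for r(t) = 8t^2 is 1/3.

The open loop has two poles at the origin → type 2 system.
K_a = lim_{s→0} s^2·G(s) = A·4·18 / (6·15) = 0.8·A.
e_ss = 16/K_a = 1/3 ⇒ K_a = 48 ⇒ A = 48/0.8 = 60.

60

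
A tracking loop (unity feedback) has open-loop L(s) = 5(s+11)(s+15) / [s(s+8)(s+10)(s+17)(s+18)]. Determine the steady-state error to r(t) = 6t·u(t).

L(s) has one factor of s in the denominator, so the system is type 1.
K_v = lim_{s→0} s·L(s) = 5·11·15 / (8·10·17·18) = 55/1632.
e_ss = 6/K_v = 6/(55/1632) = 9792/55.

9792/55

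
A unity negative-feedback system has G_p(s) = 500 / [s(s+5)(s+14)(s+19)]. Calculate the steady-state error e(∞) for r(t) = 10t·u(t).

System type = 1 (one pole at s=0).
K_v = lim_{s→0} s·G_p(s) = 500 / (5·14·19) = 50/133.
e_ss = 10/K_v = 10/(50/133) = 26.6.

26.6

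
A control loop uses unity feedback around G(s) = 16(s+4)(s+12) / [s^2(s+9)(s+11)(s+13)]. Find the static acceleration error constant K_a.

256/429

G(s) has two factors of s in the denominator, so the system is type 2.
K_a = lim_{s→0} s^2·G(s) = 16·4·12 / (9·11·13) = 256/429.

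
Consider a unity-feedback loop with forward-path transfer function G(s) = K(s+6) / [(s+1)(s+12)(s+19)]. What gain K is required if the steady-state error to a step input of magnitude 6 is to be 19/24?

250

G(s) has no factors of s in the denominator, so the system is type 0.
K_p = lim_{s→0} G(s) = K·6 / (1·12·19) = (1/38)·K.
e_ss = 6/(1 + K_p) = 19/24 ⇒ 1 + (1/38)·K = 144/19 ⇒ K = 250.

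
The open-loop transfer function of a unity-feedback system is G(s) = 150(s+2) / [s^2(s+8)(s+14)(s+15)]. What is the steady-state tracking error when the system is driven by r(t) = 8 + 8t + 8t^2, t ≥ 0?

89.6

G(s) has two factors of s in the denominator, so the system is type 2. Treating each term separately:
  • 8: tracked with zero error.
  • 8t: tracked with zero error.
  • 8t^2: e_ss = 16/K_a with K_a=5/28 → 89.6.
Total e_ss = 89.6.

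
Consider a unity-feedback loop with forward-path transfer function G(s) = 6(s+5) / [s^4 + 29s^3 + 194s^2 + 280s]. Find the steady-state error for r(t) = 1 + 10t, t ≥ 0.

The denominator has no term below 280s — 1 pole at s=0, type 1. Treating each term separately:
  • 1: tracked with zero error.
  • 10t: e_ss = 10/K_v with K_v=3/28 → 280/3.
Total e_ss = 280/3.

280/3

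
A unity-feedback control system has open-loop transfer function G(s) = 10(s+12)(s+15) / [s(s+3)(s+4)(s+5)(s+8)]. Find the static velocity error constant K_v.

G(s) has one factor of s in the denominator, so the system is type 1.
K_v = lim_{s→0} s·G(s) = 10·12·15 / (3·4·5·8) = 3.75.

3.75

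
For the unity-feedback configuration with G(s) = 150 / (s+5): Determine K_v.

0

System type = 0 (no poles at s=0).
K_v = lim_{s→0} s·G(s) = 0 (the extra factor of s kills the finite limit).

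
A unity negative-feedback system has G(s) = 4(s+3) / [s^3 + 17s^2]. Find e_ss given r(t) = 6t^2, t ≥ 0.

17

Factoring s^2 from the denominator leaves a polynomial with constant term 17, so the system is type 2.
K_a = lim_{s→0} s^2·G(s) = 4·3 / 17 = 12/17.
r(t) = 6t^2 gives R(s) = 12/s^3.
e_ss = 12/K_a = 12/(12/17) = 17.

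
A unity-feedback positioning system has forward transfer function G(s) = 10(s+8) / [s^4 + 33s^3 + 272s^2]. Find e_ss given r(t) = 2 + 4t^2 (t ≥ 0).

27.2

Factoring s^2 from the denominator leaves a polynomial with constant term 272, so the system is type 2. Treating each term separately:
  • 2: tracked with zero error.
  • 4t^2: e_ss = 8/K_a with K_a=5/17 → 27.2.
Total e_ss = 27.2.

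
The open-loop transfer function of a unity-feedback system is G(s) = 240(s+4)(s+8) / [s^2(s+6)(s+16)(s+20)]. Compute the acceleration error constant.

4

The open loop has two poles at the origin → type 2 system.
K_a = lim_{s→0} s^2·G(s) = 240·4·8 / (6·16·20) = 4.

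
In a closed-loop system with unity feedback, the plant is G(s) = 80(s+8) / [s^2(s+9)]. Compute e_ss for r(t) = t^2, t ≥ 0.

9/320

Two free integrators in G(s): this is a type 2 system.
K_a = lim_{s→0} s^2·G(s) = 80·8 / (9) = 640/9.
r(t) = t^2 gives R(s) = 2/s^3.
e_ss = 2/K_a = 2/(640/9) = 9/320.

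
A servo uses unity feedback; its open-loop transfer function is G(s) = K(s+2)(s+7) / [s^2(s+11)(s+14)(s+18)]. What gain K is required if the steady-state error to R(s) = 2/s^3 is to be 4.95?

The open loop has two poles at the origin → type 2 system.
K_a = lim_{s→0} s^2·G(s) = K·2·7 / (11·14·18) = (1/198)·K.
e_ss = 2/K_a = 4.95 ⇒ K_a = 40/99 ⇒ K = (40/99)/(1/198) = 80.

80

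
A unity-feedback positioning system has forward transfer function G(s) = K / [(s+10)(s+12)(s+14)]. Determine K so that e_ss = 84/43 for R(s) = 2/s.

G(s) has no factors of s in the denominator, so the system is type 0.
K_p = lim_{s→0} G(s) = K / (10·12·14) = (1/1680)·K.
e_ss = 2/(1 + K_p) = 84/43 ⇒ 1 + (1/1680)·K = 43/42 ⇒ K = 40.

40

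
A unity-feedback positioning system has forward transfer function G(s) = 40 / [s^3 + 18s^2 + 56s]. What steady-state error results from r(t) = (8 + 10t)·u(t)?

14

Factoring s from the denominator leaves a polynomial with constant term 56, so the system is type 1. Treating each term separately:
  • 8: tracked with zero error.
  • 10t: e_ss = 10/K_v with K_v=5/7 → 14.
Total e_ss = 14.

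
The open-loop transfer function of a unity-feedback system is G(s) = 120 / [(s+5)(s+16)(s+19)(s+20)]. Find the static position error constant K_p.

3/760

No free integrators in G(s): this is a type 0 system.
K_p = lim_{s→0} G(s) = 120 / (5·16·19·20) = 3/760.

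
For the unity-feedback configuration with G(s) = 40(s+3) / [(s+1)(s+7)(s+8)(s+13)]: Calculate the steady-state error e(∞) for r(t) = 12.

System type = 0 (no poles at s=0).
K_p = lim_{s→0} G(s) = 40·3 / (1·7·8·13) = 15/91.
e_ss = 12/(1 + K_p) = 12/(106/91) = 546/53.

546/53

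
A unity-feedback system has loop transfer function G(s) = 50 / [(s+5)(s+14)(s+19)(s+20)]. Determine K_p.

1/532

System type = 0 (no poles at s=0).
K_p = lim_{s→0} G(s) = 50 / (5·14·19·20) = 1/532.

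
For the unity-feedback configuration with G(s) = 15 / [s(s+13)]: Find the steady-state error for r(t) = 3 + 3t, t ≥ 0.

The open loop has one pole at the origin → type 1 system. Taking each input component in turn:
  • 3: tracked with zero error.
  • 3t: e_ss = 3/K_v with K_v=15/13 → 2.6.
Total e_ss = 2.6.

2.6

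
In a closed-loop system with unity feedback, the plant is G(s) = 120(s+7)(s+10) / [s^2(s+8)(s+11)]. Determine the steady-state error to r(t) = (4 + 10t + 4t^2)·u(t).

44/525

G(s) has two factors of s in the denominator, so the system is type 2. By superposition:
  • 4: tracked with zero error.
  • 10t: tracked with zero error.
  • 4t^2: e_ss = 8/K_a with K_a=1050/11 → 44/525.
Total e_ss = 44/525.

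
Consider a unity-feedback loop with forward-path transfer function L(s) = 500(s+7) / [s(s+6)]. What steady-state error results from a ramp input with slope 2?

3/875

System type = 1 (one pole at s=0).
K_v = lim_{s→0} s·L(s) = 500·7 / (6) = 1750/3.
e_ss = 2/K_v = 2/(1750/3) = 3/875.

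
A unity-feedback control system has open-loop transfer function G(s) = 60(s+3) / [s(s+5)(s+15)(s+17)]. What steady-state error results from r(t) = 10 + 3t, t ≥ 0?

One free integrator in G(s): this is a type 1 system. Treating each term separately:
  • 10: tracked with zero error.
  • 3t: e_ss = 3/K_v with K_v=12/85 → 21.25.
Total e_ss = 21.25.

21.25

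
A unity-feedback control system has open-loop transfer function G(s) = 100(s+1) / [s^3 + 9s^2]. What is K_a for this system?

Lowest-order denominator term is 9s^2, so the open loop has 2 poles at the origin → type 2 system.
K_a = lim_{s→0} s^2·G(s) = 100·1 / 9 = 100/9.

100/9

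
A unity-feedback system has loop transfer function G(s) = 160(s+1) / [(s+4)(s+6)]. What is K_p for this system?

No free integrators in G(s): this is a type 0 system.
K_p = lim_{s→0} G(s) = 160·1 / (4·6) = 20/3.

20/3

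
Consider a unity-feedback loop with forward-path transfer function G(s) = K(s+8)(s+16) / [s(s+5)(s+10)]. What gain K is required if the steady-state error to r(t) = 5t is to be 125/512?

G(s) has one factor of s in the denominator, so the system is type 1.
K_v = lim_{s→0} s·G(s) = K·8·16 / (5·10) = 2.56·K.
e_ss = 5/K_v = 125/512 ⇒ K_v = 20.48 ⇒ K = 20.48/2.56 = 8.

8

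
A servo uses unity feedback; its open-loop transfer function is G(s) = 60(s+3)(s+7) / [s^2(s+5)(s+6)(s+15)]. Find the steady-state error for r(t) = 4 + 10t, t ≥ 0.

The open loop has two poles at the origin → type 2 system. By superposition:
  • 4: tracked with zero error.
  • 10t: tracked with zero error.
Total e_ss = 0.

0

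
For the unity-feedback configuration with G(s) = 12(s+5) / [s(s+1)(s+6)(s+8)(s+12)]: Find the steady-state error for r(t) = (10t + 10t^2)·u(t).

infinity

System type = 1 (one pole at s=0). By superposition:
  • 10t: e_ss = 10/K_v with K_v=5/48 → 96.
  • 10t^2: a type-1 system cannot track it, e_ss → ∞.
The unbounded component dominates.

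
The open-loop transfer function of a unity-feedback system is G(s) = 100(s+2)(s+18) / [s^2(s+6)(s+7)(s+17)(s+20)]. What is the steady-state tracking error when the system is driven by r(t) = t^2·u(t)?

G(s) has two factors of s in the denominator, so the system is type 2.
K_a = lim_{s→0} s^2·G(s) = 100·2·18 / (6·7·17·20) = 30/119.
r(t) = t^2 gives R(s) = 2/s^3.
e_ss = 2/K_a = 2/(30/119) = 119/15.

119/15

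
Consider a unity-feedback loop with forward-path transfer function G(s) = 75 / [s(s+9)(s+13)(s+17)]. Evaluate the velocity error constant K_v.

25/663

One free integrator in G(s): this is a type 1 system.
K_v = lim_{s→0} s·G(s) = 75 / (9·13·17) = 25/663.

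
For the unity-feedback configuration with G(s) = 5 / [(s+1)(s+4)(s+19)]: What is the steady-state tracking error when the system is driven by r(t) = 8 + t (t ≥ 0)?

System type = 0 (no poles at s=0). Taking each input component in turn:
  • 8: e_ss = 8/(1+K_p) with K_p=5/76 → 608/81.
  • t: a type-0 system cannot track it, e_ss → ∞.
The unbounded component dominates.

infinity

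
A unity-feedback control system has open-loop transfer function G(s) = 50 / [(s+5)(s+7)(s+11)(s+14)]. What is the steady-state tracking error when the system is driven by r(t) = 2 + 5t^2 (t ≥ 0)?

The open loop has no poles at the origin → type 0 system. By superposition:
  • 2: e_ss = 2/(1+K_p) with K_p=5/539 → 539/272.
  • 5t^2: a type-0 system cannot track it, e_ss → ∞.
The unbounded component dominates.

infinity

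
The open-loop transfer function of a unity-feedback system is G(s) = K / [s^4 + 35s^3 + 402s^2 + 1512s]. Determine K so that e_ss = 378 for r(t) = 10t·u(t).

40

Lowest-order denominator term is 1512s, so the open loop has 1 pole at the origin → type 1 system.
K_v = lim_{s→0} s·G(s) = K / 1512 = (1/1512)·K.
e_ss = 10/K_v = 378 ⇒ K_v = 5/189 ⇒ K = (5/189)/(1/1512) = 40.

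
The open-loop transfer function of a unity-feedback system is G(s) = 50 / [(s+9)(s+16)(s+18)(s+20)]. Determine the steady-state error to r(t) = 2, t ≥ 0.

System type = 0 (no poles at s=0).
K_p = lim_{s→0} G(s) = 50 / (9·16·18·20) = 5/5184.
e_ss = 2/(1 + K_p) = 2/(5189/5184) = 10368/5189.

10368/5189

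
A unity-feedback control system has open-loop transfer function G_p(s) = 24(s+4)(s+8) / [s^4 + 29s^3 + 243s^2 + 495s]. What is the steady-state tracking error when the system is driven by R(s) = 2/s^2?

Lowest-order denominator term is 495s, so the open loop has 1 pole at the origin → type 1 system.
K_v = lim_{s→0} s·G_p(s) = 24·4·8 / 495 = 256/165.
e_ss = 2/K_v = 2/(256/165) = 165/128.

165/128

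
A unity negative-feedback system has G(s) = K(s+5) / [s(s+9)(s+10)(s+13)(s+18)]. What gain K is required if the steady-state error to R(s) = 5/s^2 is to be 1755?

System type = 1 (one pole at s=0).
K_v = lim_{s→0} s·G(s) = K·5 / (9·10·13·18) = (1/4212)·K.
e_ss = 5/K_v = 1755 ⇒ K_v = 1/351 ⇒ K = (1/351)/(1/4212) = 12.

12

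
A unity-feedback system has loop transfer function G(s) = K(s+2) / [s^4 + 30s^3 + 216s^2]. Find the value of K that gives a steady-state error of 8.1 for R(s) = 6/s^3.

Lowest-order denominator term is 216s^2, so the open loop has 2 poles at the origin → type 2 system.
K_a = lim_{s→0} s^2·G(s) = K·2 / 216 = (1/108)·K.
e_ss = 6/K_a = 8.1 ⇒ K_a = 20/27 ⇒ K = (20/27)/(1/108) = 80.

80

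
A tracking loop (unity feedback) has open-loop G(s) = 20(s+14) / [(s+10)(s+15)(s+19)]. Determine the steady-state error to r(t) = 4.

1140/313

G(s) has no factors of s in the denominator, so the system is type 0.
K_p = lim_{s→0} G(s) = 20·14 / (10·15·19) = 28/285.
e_ss = 4/(1 + K_p) = 4/(313/285) = 1140/313.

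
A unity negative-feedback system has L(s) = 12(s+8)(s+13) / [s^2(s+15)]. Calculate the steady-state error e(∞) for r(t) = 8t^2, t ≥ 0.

L(s) has two factors of s in the denominator, so the system is type 2.
K_a = lim_{s→0} s^2·L(s) = 12·8·13 / (15) = 83.2.
r(t) = 8t^2 gives R(s) = 16/s^3.
e_ss = 16/K_a = 16/83.2 = 5/26.

5/26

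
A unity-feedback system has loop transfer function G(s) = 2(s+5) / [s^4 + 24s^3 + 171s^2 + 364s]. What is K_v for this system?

5/182

The denominator has no term below 364s — 1 pole at s=0, type 1.
K_v = lim_{s→0} s·G(s) = 2·5 / 364 = 5/182.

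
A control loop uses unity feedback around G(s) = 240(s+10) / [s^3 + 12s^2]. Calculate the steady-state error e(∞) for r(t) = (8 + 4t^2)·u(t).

Factoring s^2 from the denominator leaves a polynomial with constant term 12, so the system is type 2. Treating each term separately:
  • 8: tracked with zero error.
  • 4t^2: e_ss = 8/K_a with K_a=200 → 0.04.
Total e_ss = 0.04.

0.04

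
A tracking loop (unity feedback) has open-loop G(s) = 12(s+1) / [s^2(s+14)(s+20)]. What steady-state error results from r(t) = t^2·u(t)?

G(s) has two factors of s in the denominator, so the system is type 2.
K_a = lim_{s→0} s^2·G(s) = 12·1 / (14·20) = 3/70.
r(t) = t^2 gives R(s) = 2/s^3.
e_ss = 2/K_a = 2/(3/70) = 140/3.

140/3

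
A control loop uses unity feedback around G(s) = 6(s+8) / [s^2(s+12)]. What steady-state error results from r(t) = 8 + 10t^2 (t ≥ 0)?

5

Two free integrators in G(s): this is a type 2 system. By superposition:
  • 8: tracked with zero error.
  • 10t^2: e_ss = 20/K_a with K_a=4 → 5.
Total e_ss = 5.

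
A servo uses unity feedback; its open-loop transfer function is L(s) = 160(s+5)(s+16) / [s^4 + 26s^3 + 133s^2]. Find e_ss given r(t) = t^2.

Factoring s^2 from the denominator leaves a polynomial with constant term 133, so the system is type 2.
K_a = lim_{s→0} s^2·L(s) = 160·5·16 / 133 = 12800/133.
r(t) = t^2 gives R(s) = 2/s^3.
e_ss = 2/K_a = 2/(12800/133) = 133/6400.

133/6400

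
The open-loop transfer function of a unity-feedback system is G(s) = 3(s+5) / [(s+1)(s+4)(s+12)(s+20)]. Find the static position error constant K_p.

The open loop has no poles at the origin → type 0 system.
K_p = lim_{s→0} G(s) = 3·5 / (1·4·12·20) = 1/64.

1/64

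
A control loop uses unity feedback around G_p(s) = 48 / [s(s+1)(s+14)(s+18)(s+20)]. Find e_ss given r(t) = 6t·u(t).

System type = 1 (one pole at s=0).
K_v = lim_{s→0} s·G_p(s) = 48 / (1·14·18·20) = 1/105.
e_ss = 6/K_v = 6/(1/105) = 630.

630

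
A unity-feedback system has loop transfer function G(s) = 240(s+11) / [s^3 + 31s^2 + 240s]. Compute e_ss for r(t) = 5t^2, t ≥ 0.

infinity

Lowest-order denominator term is 240s, so the open loop has 1 pole at the origin → type 1 system.
K_a = lim_{s→0} s^2·G(s) = 0; the steady-state error to this parabolic input grows without bound.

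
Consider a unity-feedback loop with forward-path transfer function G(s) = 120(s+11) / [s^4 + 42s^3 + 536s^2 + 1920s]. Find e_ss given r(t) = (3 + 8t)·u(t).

128/11

Lowest-order denominator term is 1920s, so the open loop has 1 pole at the origin → type 1 system. Treating each term separately:
  • 3: tracked with zero error.
  • 8t: e_ss = 8/K_v with K_v=0.6875 → 128/11.
Total e_ss = 128/11.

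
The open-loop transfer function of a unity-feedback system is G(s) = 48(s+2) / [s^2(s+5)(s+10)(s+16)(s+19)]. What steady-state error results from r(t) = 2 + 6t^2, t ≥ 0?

G(s) has two factors of s in the denominator, so the system is type 2. Treating each term separately:
  • 2: tracked with zero error.
  • 6t^2: e_ss = 12/K_a with K_a=3/475 → 1900.
Total e_ss = 1900.

1900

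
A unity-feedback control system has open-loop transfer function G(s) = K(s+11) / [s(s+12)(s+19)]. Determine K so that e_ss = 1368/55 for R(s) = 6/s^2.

5

G(s) has one factor of s in the denominator, so the system is type 1.
K_v = lim_{s→0} s·G(s) = K·11 / (12·19) = (11/228)·K.
e_ss = 6/K_v = 1368/55 ⇒ K_v = 55/228 ⇒ K = (55/228)/(11/228) = 5.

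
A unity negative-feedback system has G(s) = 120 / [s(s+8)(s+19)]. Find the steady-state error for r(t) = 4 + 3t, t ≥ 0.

3.8

G(s) has one factor of s in the denominator, so the system is type 1. Taking each input component in turn:
  • 4: tracked with zero error.
  • 3t: e_ss = 3/K_v with K_v=15/19 → 3.8.
Total e_ss = 3.8.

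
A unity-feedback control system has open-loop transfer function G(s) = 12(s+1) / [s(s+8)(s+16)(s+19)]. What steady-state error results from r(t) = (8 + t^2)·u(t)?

infinity

One free integrator in G(s): this is a type 1 system. By superposition:
  • 8: tracked with zero error.
  • t^2: a type-1 system cannot track it, e_ss → ∞.
The unbounded component dominates.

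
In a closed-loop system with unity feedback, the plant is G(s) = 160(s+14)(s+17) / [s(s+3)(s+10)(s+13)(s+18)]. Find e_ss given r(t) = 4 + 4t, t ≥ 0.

351/476

G(s) has one factor of s in the denominator, so the system is type 1. By superposition:
  • 4: tracked with zero error.
  • 4t: e_ss = 4/K_v with K_v=1904/351 → 351/476.
Total e_ss = 351/476.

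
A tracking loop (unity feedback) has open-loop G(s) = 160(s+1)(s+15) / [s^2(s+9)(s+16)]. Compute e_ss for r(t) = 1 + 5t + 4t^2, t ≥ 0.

The open loop has two poles at the origin → type 2 system. By superposition:
  • 1: tracked with zero error.
  • 5t: tracked with zero error.
  • 4t^2: e_ss = 8/K_a with K_a=50/3 → 0.48.
Total e_ss = 0.48.

0.48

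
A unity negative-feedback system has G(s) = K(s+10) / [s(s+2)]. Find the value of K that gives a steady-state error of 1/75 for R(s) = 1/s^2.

15

G(s) has one factor of s in the denominator, so the system is type 1.
K_v = lim_{s→0} s·G(s) = K·10 / (2) = 5·K.
e_ss = 1/K_v = 1/75 ⇒ K_v = 75 ⇒ K = 75/5 = 15.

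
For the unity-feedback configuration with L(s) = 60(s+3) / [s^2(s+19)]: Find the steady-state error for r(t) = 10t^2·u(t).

19/9

L(s) has two factors of s in the denominator, so the system is type 2.
K_a = lim_{s→0} s^2·L(s) = 60·3 / (19) = 180/19.
r(t) = 10t^2 gives R(s) = 20/s^3.
e_ss = 20/K_a = 20/(180/19) = 19/9.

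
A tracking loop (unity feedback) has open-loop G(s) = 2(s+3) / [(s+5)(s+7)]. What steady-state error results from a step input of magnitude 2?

No free integrators in G(s): this is a type 0 system.
K_p = lim_{s→0} G(s) = 2·3 / (5·7) = 6/35.
e_ss = 2/(1 + K_p) = 2/(41/35) = 70/41.

70/41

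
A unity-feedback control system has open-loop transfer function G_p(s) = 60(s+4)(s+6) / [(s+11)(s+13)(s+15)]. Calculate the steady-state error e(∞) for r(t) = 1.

No free integrators in G_p(s): this is a type 0 system.
K_p = lim_{s→0} G_p(s) = 60·4·6 / (11·13·15) = 96/143.
e_ss = 1/(1 + K_p) = 1/(239/143) = 143/239.

143/239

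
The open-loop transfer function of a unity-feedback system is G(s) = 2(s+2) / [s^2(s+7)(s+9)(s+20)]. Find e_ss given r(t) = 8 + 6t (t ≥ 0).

0

G(s) has two factors of s in the denominator, so the system is type 2. Treating each term separately:
  • 8: tracked with zero error.
  • 6t: tracked with zero error.
Total e_ss = 0.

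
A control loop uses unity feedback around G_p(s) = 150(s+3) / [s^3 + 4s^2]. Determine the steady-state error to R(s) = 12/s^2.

Lowest-order denominator term is 4s^2, so the open loop has 2 poles at the origin → type 2 system.
A type-2 system has K_v = ∞, so it tracks a ramp input with zero steady-state error.

0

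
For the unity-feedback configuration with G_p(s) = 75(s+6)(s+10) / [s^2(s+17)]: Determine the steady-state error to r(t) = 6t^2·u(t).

17/375

System type = 2 (two poles at s=0).
K_a = lim_{s→0} s^2·G_p(s) = 75·6·10 / (17) = 4500/17.
r(t) = 6t^2 gives R(s) = 12/s^3.
e_ss = 12/K_a = 12/(4500/17) = 17/375.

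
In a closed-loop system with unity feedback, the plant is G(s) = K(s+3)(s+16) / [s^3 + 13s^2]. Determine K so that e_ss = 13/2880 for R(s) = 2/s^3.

120

The denominator has no term below 13s^2 — 2 poles at s=0, type 2.
K_a = lim_{s→0} s^2·G(s) = K·3·16 / 13 = (48/13)·K.
e_ss = 2/K_a = 13/2880 ⇒ K_a = 5760/13 ⇒ K = (5760/13)/(48/13) = 120.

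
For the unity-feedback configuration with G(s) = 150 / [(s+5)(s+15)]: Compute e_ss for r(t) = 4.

4/3

No free integrators in G(s): this is a type 0 system.
K_p = lim_{s→0} G(s) = 150 / (5·15) = 2.
e_ss = 4/(1 + K_p) = 4/3.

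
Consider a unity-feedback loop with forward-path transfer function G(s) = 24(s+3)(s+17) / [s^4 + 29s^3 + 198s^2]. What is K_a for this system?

68/11

Lowest-order denominator term is 198s^2, so the open loop has 2 poles at the origin → type 2 system.
K_a = lim_{s→0} s^2·G(s) = 24·3·17 / 198 = 68/11.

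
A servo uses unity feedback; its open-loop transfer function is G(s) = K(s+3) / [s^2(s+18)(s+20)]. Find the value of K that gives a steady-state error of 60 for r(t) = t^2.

System type = 2 (two poles at s=0).
K_a = lim_{s→0} s^2·G(s) = K·3 / (18·20) = (1/120)·K.
e_ss = 2/K_a = 60 ⇒ K_a = 1/30 ⇒ K = (1/30)/(1/120) = 4.

4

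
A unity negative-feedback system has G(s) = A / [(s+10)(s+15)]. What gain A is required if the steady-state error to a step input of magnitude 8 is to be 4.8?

System type = 0 (no poles at s=0).
K_p = lim_{s→0} G(s) = A / (10·15) = (1/150)·A.
e_ss = 8/(1 + K_p) = 4.8 ⇒ 1 + (1/150)·A = 5/3 ⇒ A = 100.

100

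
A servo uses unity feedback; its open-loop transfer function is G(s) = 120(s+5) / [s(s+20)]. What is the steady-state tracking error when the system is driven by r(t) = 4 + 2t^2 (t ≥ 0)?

The open loop has one pole at the origin → type 1 system. Treating each term separately:
  • 4: tracked with zero error.
  • 2t^2: a type-1 system cannot track it, e_ss → ∞.
The unbounded component dominates.

infinity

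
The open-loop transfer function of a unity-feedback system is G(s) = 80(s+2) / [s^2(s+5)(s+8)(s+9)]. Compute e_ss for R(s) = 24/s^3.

Two free integrators in G(s): this is a type 2 system.
K_a = lim_{s→0} s^2·G(s) = 80·2 / (5·8·9) = 4/9.
r(t) = 12t^2 gives R(s) = 24/s^3.
e_ss = 24/K_a = 24/(4/9) = 54.

54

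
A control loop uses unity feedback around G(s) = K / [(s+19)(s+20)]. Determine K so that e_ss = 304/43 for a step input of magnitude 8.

No free integrators in G(s): this is a type 0 system.
K_p = lim_{s→0} G(s) = K / (19·20) = (1/380)·K.
e_ss = 8/(1 + K_p) = 304/43 ⇒ 1 + (1/380)·K = 43/38 ⇒ K = 50.

50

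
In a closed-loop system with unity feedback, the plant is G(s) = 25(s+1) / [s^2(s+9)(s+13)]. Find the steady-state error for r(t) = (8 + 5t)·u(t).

0

G(s) has two factors of s in the denominator, so the system is type 2. Treating each term separately:
  • 8: tracked with zero error.
  • 5t: tracked with zero error.
Total e_ss = 0.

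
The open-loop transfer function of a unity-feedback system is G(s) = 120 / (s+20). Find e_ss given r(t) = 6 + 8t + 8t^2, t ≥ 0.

infinity

G(s) has no factors of s in the denominator, so the system is type 0. By superposition:
  • 6: e_ss = 6/(1+K_p) with K_p=6 → 6/7.
  • 8t: a type-0 system cannot track it, e_ss → ∞.
  • 8t^2: a type-0 system cannot track it, e_ss → ∞.
The unbounded component dominates.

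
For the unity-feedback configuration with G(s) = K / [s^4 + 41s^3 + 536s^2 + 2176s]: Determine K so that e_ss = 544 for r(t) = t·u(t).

4

Lowest-order denominator term is 2176s, so the open loop has 1 pole at the origin → type 1 system.
K_v = lim_{s→0} s·G(s) = K / 2176 = (1/2176)·K.
e_ss = 1/K_v = 544 ⇒ K_v = 1/544 ⇒ K = (1/544)/(1/2176) = 4.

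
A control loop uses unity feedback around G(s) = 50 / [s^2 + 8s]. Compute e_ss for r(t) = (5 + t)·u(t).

Factoring s from the denominator leaves a polynomial with constant term 8, so the system is type 1. Treating each term separately:
  • 5: tracked with zero error.
  • t: e_ss = 1/K_v with K_v=6.25 → 0.16.
Total e_ss = 0.16.

0.16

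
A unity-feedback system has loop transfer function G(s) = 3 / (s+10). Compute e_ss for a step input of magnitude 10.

System type = 0 (no poles at s=0).
K_p = lim_{s→0} G(s) = 3 / (10) = 0.3.
e_ss = 10/(1 + K_p) = 10/1.3 = 100/13.

100/13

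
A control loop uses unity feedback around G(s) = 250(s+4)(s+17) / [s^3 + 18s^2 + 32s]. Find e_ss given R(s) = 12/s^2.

Lowest-order denominator term is 32s, so the open loop has 1 pole at the origin → type 1 system.
K_v = lim_{s→0} s·G(s) = 250·4·17 / 32 = 531.25.
e_ss = 12/K_v = 12/531.25 = 48/2125.

48/2125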